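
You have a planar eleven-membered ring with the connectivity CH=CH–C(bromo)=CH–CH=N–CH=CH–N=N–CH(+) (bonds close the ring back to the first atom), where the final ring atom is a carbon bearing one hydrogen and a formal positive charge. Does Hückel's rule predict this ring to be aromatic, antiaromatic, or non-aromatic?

Every ring atom contributes a p orbital perpendicular to the ring (every atom in a ring double bond is sp² and brings one electron to the p orbital; each =N– nitrogen is pyridine-type (lone pair in the sp² plane, one electron in the p orbital); the carbocation has an empty p orbital), so the π system is cyclic and fully conjugated.
Tallying contributions gives 5 × 2 = 10 from the double-bond units + 0 from the CH(+) atom = 10.
Since 10 = 4·2 + 2, the ring meets the 4n+2 criterion.

Aromatic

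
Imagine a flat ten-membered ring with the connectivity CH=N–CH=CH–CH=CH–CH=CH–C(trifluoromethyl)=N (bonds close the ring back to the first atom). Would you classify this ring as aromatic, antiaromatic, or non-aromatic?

Every ring atom contributes a p orbital perpendicular to the ring (each doubly-bonded ring atom is sp² with one p-orbital electron; the doubly-bonded nitrogens are pyridine-type — their lone pairs lie in the ring plane, leaving one electron in the p orbital), so the π system is cyclic and fully conjugated.
Tallying contributions gives 5 × 2 = 10 from the 5 double-bond units.
Since 10 = 4·2 + 2, the ring meets the 4n+2 criterion.

Aromatic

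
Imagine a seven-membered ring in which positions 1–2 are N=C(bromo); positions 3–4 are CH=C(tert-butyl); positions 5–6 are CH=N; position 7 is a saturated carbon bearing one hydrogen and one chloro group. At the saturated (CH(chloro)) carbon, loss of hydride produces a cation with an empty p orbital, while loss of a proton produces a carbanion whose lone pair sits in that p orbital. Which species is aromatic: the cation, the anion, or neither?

In either ion the ring is fully conjugated: every atom, including the new sp² carbon, supplies a p orbital.
Cation: 3 × 2 + 0 = 6 π electrons → 4(1)+2, aromatic.
Anion: 3 × 2 + 2 = 8 π electrons → 4(2), antiaromatic.

The cation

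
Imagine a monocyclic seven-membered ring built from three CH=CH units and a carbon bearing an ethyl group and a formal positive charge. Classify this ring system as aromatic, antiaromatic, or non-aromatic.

Aromatic

Check conjugation: each doubly-bonded ring atom is sp² with one p-orbital electron; the carbocation has an empty p orbital — every position has a p orbital, so the cyclic π system is continuous.
Adding the contributions, 3 × 2 = 6 from the double-bond units + 0 from the C(ethyl)(+) atom = 6.
6 = 4(1) + 2, which satisfies Hückel's 4n+2 rule.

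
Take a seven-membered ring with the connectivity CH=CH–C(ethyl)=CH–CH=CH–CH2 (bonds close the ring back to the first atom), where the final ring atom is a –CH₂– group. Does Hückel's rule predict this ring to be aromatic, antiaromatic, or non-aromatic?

At the CH2 position, the tetrahedral CH₂ carbon is sp³ and has no p orbital in the ring π system; the ring's p-orbital overlap is broken there.
A ring that is not fully conjugated cannot be aromatic or antiaromatic regardless of its π-electron count.

Non-aromatic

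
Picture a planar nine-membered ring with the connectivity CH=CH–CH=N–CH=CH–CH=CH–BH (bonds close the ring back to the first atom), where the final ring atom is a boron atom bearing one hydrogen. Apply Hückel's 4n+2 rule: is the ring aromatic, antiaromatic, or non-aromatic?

Check conjugation: each doubly-bonded ring atom is sp² with one p-orbital electron; the doubly-bonded nitrogens are pyridine-type — their lone pairs lie in the ring plane, leaving one electron in the p orbital; the boron has an empty p orbital — every position has a p orbital, so the cyclic π system is continuous.
π-electron count: 4 × 2 = 8 from the double-bond units + 0 from the BH atom = 8.
With 8 = 4·2 π electrons, Hückel's rule classifies the planar ring as antiaromatic.

Antiaromatic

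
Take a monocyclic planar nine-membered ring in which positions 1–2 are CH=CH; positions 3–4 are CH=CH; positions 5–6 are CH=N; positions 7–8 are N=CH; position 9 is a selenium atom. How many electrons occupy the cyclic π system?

10

The p orbitals form a continuous loop: the double-bond atoms are sp², each contributing one p electron; the doubly-bonded nitrogens are pyridine-type — their lone pairs lie in the ring plane, leaving one electron in the p orbital; the selenium donates one lone pair from its p orbital. The ring is fully conjugated.
π-electron count: 4 × 2 = 8 from the double-bond units + 2 from the Se atom = 10.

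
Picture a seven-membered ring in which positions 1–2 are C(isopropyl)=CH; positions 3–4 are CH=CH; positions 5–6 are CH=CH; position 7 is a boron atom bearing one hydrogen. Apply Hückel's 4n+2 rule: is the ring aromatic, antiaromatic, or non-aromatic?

Aromatic

Every ring atom contributes a p orbital perpendicular to the ring (every atom in a ring double bond is sp² and brings one electron to the p orbital; the boron has an empty p orbital), so the π system is cyclic and fully conjugated.
Tallying contributions gives 3 × 2 = 6 from the double-bond units + 0 from the BH atom = 6.
That gives a 4n+2 count (6, n = 1).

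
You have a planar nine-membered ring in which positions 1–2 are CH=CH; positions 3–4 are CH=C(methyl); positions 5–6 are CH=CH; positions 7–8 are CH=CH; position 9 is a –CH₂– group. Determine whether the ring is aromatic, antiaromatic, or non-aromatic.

Non-aromatic

At the CH2 position, the tetrahedral CH₂ carbon is sp³ and has no p orbital in the ring π system; the ring's p-orbital overlap is broken there.
Without a continuous loop of overlapping p orbitals the Hückel electron count never comes into play.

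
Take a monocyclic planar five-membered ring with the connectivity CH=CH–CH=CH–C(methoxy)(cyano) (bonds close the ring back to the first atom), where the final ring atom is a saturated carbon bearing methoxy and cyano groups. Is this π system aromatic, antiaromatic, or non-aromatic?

Non-aromatic

The C(methoxy)(cyano) carbon is saturated: that saturated carbon is sp³ and has no p orbital in the ring π system. Conjugation is not continuous around the ring.
Hückel's rule only applies to fully conjugated rings, so this one is simply non-aromatic.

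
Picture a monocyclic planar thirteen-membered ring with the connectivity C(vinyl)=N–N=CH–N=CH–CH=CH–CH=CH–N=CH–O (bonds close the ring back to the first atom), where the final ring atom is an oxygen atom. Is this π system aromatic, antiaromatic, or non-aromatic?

Aromatic

The p orbitals form a continuous loop: each doubly-bonded ring atom is sp² with one p-orbital electron; each sp² =N– keeps its lone pair in-plane and puts one electron into the π system; the oxygen donates one lone pair from its p orbital. The ring is fully conjugated.
π-electron count: 6 × 2 = 12 from the double-bond units + 2 from the O atom = 14.
That gives a 4n+2 count (14, n = 3).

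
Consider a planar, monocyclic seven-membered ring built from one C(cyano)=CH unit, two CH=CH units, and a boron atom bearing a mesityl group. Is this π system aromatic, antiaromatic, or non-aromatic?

Aromatic

The p orbitals form a continuous loop: each doubly-bonded ring atom is sp² with one p-orbital electron; the boron has an empty p orbital. The ring is fully conjugated.
Counting π electrons: 3 × 2 = 6 from the double-bond units + 0 from the B(mesityl) atom = 6.
Since 6 = 4·1 + 2, the ring meets the 4n+2 criterion.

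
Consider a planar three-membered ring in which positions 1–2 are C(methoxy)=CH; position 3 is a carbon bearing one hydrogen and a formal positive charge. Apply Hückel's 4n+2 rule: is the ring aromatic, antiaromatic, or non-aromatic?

Aromatic

Every ring atom contributes a p orbital perpendicular to the ring (the double-bond atoms are sp², each contributing one p electron; the carbocation has an empty p orbital), so the π system is cyclic and fully conjugated.
Tallying contributions gives 1 × 2 = 2 from the double-bond unit + 0 from the CH(+) atom = 2.
Since 2 = 4·0 + 2, the ring meets the 4n+2 criterion.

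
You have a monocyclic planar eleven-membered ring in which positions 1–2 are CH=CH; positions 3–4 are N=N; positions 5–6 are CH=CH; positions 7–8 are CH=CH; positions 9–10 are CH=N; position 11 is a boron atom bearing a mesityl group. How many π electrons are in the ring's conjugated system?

10

Every ring atom contributes a p orbital perpendicular to the ring (every atom in a ring double bond is sp² and brings one electron to the p orbital; the doubly-bonded nitrogens are pyridine-type — their lone pairs lie in the ring plane, leaving one electron in the p orbital; the boron has an empty p orbital), so the π system is cyclic and fully conjugated.
π-electron count: 5 × 2 = 10 from the double-bond units + 0 from the B(mesityl) atom = 10.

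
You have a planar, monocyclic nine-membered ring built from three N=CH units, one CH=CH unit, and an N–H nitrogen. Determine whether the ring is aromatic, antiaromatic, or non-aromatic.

Aromatic

All ring atoms are sp² and supply a p orbital to the ring (each doubly-bonded ring atom is sp² with one p-orbital electron; each sp² =N– keeps its lone pair in-plane and puts one electron into the π system; the pyrrole-type nitrogen donates its lone pair from the p orbital); the conjugation is uninterrupted.
π-electron count: 4 × 2 = 8 from the double-bond units + 2 from the NH atom = 10.
10 = 4(2) + 2, which satisfies Hückel's 4n+2 rule.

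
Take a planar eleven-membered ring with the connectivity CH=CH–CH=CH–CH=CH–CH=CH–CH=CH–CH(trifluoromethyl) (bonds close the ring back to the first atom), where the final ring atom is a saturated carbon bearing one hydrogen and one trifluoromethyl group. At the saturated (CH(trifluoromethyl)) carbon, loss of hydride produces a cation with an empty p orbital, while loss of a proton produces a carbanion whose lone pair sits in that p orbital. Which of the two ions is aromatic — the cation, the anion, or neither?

In either ion the ring is fully conjugated: every atom, including the new sp² carbon, supplies a p orbital.
Cation: 5 × 2 + 0 = 10 π electrons → 4(2)+2, aromatic.
Anion: 5 × 2 + 2 = 12 π electrons → 4(3), antiaromatic.

The cation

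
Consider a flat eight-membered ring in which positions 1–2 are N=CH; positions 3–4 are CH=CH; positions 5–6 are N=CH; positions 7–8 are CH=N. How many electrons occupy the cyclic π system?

All ring atoms are sp² and supply a p orbital to the ring (each doubly-bonded ring atom is sp² with one p-orbital electron; each sp² =N– keeps its lone pair in-plane and puts one electron into the π system); the conjugation is uninterrupted.
Tallying contributions gives 4 × 2 = 8 from the 4 double-bond units.

8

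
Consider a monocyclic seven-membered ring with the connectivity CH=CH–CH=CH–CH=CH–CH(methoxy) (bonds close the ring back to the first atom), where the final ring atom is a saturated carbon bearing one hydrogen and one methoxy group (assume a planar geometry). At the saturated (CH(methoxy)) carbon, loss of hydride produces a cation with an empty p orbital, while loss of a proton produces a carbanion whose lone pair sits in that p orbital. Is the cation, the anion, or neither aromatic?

Once that carbon is sp², every ring atom has a p orbital and both ions are fully conjugated.
Cation: 3 × 2 + 0 = 6 π electrons → 4(1)+2, aromatic.
Anion: 3 × 2 + 2 = 8 π electrons → 4(2), antiaromatic.

The cation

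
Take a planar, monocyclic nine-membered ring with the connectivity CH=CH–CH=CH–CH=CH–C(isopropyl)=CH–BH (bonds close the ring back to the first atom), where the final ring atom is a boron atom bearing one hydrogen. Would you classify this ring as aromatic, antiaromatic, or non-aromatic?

Check conjugation: each doubly-bonded ring atom is sp² with one p-orbital electron; the boron has an empty p orbital — every position has a p orbital, so the cyclic π system is continuous.
π-electron count: 4 × 2 = 8 from the double-bond units + 0 from the BH atom = 8.
A 4n π count (8, n = 2) in a planar conjugated ring means antiaromatic.

Antiaromatic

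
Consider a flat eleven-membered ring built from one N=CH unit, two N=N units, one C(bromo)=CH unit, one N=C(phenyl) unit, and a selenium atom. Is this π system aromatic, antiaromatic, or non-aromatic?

All ring atoms are sp² and supply a p orbital to the ring (the double-bond atoms are sp², each contributing one p electron; the doubly-bonded nitrogens are pyridine-type — their lone pairs lie in the ring plane, leaving one electron in the p orbital; the selenium donates one lone pair from its p orbital); the conjugation is uninterrupted.
Tallying contributions gives 5 × 2 = 10 from the double-bond units + 2 from the Se atom = 12.
A 4n π count (12, n = 3) in a planar conjugated ring means antiaromatic.

Antiaromatic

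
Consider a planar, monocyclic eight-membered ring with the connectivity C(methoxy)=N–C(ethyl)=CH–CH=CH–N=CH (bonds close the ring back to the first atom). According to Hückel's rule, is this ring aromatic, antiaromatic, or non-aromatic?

All ring atoms are sp² and supply a p orbital to the ring (every atom in a ring double bond is sp² and brings one electron to the p orbital; each sp² =N– keeps its lone pair in-plane and puts one electron into the π system); the conjugation is uninterrupted.
π-electron count: 4 × 2 = 8 from the 4 double-bond units.
A 4n π count (8, n = 2) in a planar conjugated ring means antiaromatic.

Antiaromatic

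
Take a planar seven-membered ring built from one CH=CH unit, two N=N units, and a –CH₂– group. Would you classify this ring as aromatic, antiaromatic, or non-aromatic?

Because the tetrahedral CH₂ carbon is sp³ and has no p orbital in the ring π system at the CH2 position, the π system cannot extend all the way around the ring.
Without a continuous loop of overlapping p orbitals the Hückel electron count never comes into play.

Non-aromatic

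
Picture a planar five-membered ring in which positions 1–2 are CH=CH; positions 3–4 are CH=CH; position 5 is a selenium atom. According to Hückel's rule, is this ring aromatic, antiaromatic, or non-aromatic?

Aromatic

Every ring atom contributes a p orbital perpendicular to the ring (every atom in a ring double bond is sp² and brings one electron to the p orbital; the selenium donates one lone pair from its p orbital), so the π system is cyclic and fully conjugated.
π-electron count: 2 × 2 = 4 from the double-bond units + 2 from the Se atom = 6.
With 6 π electrons (n = 1), the Hückel 4n+2 condition holds.
(This ring is selenophene.)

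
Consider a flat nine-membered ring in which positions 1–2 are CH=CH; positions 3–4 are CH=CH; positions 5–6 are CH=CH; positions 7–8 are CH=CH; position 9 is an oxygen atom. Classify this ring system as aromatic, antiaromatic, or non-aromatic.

Every ring atom contributes a p orbital perpendicular to the ring (every atom in a ring double bond is sp² and brings one electron to the p orbital; the oxygen donates one lone pair from its p orbital), so the π system is cyclic and fully conjugated.
π-electron count: 4 × 2 = 8 from the double-bond units + 2 from the O atom = 10.
Since 10 = 4·2 + 2, the ring meets the 4n+2 criterion.

Aromatic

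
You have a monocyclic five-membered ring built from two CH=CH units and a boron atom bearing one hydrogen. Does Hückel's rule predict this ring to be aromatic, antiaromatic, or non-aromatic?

All ring atoms are sp² and supply a p orbital to the ring (every atom in a ring double bond is sp² and brings one electron to the p orbital; the boron has an empty p orbital); the conjugation is uninterrupted.
Tallying contributions gives 2 × 2 = 4 from the double-bond units + 0 from the BH atom = 4.
With 4 = 4·1 π electrons, Hückel's rule classifies the planar ring as antiaromatic.

Antiaromatic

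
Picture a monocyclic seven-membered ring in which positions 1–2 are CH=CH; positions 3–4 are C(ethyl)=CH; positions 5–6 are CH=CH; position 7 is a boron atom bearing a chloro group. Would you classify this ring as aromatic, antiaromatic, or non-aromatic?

Aromatic

All ring atoms are sp² and supply a p orbital to the ring (the double-bond atoms are sp², each contributing one p electron; the boron has an empty p orbital); the conjugation is uninterrupted.
Counting π electrons: 3 × 2 = 6 from the double-bond units + 0 from the B(chloro) atom = 6.
That gives a 4n+2 count (6, n = 1).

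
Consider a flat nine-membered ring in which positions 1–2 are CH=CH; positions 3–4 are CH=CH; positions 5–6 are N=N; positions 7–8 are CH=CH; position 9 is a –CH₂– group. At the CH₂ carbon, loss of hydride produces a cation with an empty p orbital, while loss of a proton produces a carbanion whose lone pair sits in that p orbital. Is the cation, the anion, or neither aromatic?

The anion

Both ions have a continuous loop of p orbitals — each ring atom is sp².
Cation: 4 × 2 + 0 = 8 π electrons → 4(2), antiaromatic.
Anion: 4 × 2 + 2 = 10 π electrons → 4(2)+2, aromatic.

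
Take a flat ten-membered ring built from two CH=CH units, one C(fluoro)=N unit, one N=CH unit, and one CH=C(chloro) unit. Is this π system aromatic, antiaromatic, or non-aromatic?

The p orbitals form a continuous loop: every atom in a ring double bond is sp² and brings one electron to the p orbital; each =N– nitrogen is pyridine-type (lone pair in the sp² plane, one electron in the p orbital). The ring is fully conjugated.
Tallying contributions gives 5 × 2 = 10 from the 5 double-bond units.
10 = 4(2) + 2, which satisfies Hückel's 4n+2 rule.

Aromatic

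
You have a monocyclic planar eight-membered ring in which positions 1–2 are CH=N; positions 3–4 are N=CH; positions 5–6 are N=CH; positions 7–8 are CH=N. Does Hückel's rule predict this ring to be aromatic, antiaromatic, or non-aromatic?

Check conjugation: the double-bond atoms are sp², each contributing one p electron; each sp² =N– keeps its lone pair in-plane and puts one electron into the π system — every position has a p orbital, so the cyclic π system is continuous.
Counting π electrons: 4 × 2 = 8 from the 4 double-bond units.
A 4n π count (8, n = 2) in a planar conjugated ring means antiaromatic.

Antiaromatic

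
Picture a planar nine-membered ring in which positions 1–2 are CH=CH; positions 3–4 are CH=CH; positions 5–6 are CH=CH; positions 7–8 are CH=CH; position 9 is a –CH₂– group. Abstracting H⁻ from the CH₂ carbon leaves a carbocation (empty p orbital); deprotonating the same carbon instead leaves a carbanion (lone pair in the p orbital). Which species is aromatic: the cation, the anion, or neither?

Both ions have a continuous loop of p orbitals — each ring atom is sp².
Cation: 4 × 2 + 0 = 8 π electrons → 4(2), antiaromatic.
Anion: 4 × 2 + 2 = 10 π electrons → 4(2)+2, aromatic.

The anion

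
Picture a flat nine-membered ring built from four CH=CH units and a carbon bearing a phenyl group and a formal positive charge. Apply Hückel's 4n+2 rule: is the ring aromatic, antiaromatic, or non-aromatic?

Check conjugation: the double-bond atoms are sp², each contributing one p electron; the carbocation has an empty p orbital — every position has a p orbital, so the cyclic π system is continuous.
Adding the contributions, 4 × 2 = 8 from the double-bond units + 0 from the C(phenyl)(+) atom = 8.
A 4n π count (8, n = 2) in a planar conjugated ring means antiaromatic.

Antiaromatic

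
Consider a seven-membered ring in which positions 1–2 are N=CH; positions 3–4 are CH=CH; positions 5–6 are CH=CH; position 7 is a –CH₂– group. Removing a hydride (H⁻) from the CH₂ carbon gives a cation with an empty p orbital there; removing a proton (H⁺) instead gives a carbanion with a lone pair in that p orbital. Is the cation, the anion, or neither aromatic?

Once that carbon is sp², every ring atom has a p orbital and both ions are fully conjugated.
Cation: 3 × 2 + 0 = 6 π electrons → 4(1)+2, aromatic.
Anion: 3 × 2 + 2 = 8 π electrons → 4(2), antiaromatic.

The cation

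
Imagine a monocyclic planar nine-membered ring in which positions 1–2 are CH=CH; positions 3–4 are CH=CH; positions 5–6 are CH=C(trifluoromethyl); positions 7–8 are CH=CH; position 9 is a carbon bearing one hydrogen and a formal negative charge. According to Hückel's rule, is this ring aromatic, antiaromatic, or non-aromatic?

Aromatic

Every ring atom contributes a p orbital perpendicular to the ring (every atom in a ring double bond is sp² and brings one electron to the p orbital; the carbanion's lone pair occupies the p orbital), so the π system is cyclic and fully conjugated.
Adding the contributions, 4 × 2 = 8 from the double-bond units + 2 from the CH(-) atom = 10.
With 10 π electrons (n = 2), the Hückel 4n+2 condition holds.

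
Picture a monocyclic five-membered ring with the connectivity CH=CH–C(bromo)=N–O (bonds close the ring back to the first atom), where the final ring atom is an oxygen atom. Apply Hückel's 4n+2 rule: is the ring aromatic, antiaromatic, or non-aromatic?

Aromatic

Check conjugation: each doubly-bonded ring atom is sp² with one p-orbital electron; the doubly-bonded nitrogens are pyridine-type — their lone pairs lie in the ring plane, leaving one electron in the p orbital; the oxygen donates one lone pair from its p orbital — every position has a p orbital, so the cyclic π system is continuous.
π-electron count: 2 × 2 = 4 from the double-bond units + 2 from the O atom = 6.
Since 6 = 4·1 + 2, the ring meets the 4n+2 criterion.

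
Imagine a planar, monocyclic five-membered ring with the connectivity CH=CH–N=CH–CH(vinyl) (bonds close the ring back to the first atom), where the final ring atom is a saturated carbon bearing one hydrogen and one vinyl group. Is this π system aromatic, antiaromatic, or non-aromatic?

Non-aromatic

The CH(vinyl) position has four σ bonds — that saturated carbon is sp³ and has no p orbital in the ring π system — so the cyclic conjugation is interrupted.
A ring that is not fully conjugated cannot be aromatic or antiaromatic regardless of its π-electron count.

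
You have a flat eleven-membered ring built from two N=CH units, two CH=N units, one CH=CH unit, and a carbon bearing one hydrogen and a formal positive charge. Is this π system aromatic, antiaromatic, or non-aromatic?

Aromatic

Check conjugation: the double-bond atoms are sp², each contributing one p electron; each sp² =N– keeps its lone pair in-plane and puts one electron into the π system; the carbocation has an empty p orbital — every position has a p orbital, so the cyclic π system is continuous.
π-electron count: 5 × 2 = 10 from the double-bond units + 0 from the CH(+) atom = 10.
Since 10 = 4·2 + 2, the ring meets the 4n+2 criterion.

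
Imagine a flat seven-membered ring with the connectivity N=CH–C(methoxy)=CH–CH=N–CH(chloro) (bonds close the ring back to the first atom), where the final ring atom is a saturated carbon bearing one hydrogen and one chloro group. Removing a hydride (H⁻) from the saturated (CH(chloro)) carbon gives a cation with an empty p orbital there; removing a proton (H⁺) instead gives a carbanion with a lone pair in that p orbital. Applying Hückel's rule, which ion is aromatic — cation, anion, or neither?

In both ions every ring atom is sp² and contributes a p orbital, so both rings are fully conjugated.
Cation: 3 × 2 + 0 = 6 π electrons → 4(1)+2, aromatic.
Anion: 3 × 2 + 2 = 8 π electrons → 4(2), antiaromatic.

The cation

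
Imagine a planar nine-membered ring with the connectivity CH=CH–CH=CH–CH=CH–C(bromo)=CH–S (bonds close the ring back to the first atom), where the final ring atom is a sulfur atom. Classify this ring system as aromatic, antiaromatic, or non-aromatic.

Aromatic

Check conjugation: each doubly-bonded ring atom is sp² with one p-orbital electron; the sulfur donates one lone pair from its p orbital — every position has a p orbital, so the cyclic π system is continuous.
π-electron count: 4 × 2 = 8 from the double-bond units + 2 from the S atom = 10.
Since 10 = 4·2 + 2, the ring meets the 4n+2 criterion.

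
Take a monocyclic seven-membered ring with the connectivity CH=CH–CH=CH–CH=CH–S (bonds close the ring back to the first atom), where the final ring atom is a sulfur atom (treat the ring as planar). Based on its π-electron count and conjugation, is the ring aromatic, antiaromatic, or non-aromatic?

Antiaromatic

The p orbitals form a continuous loop: the double-bond atoms are sp², each contributing one p electron; the sulfur donates one lone pair from its p orbital. The ring is fully conjugated.
π-electron count: 3 × 2 = 6 from the double-bond units + 2 from the S atom = 8.
With 8 = 4·2 π electrons, Hückel's rule classifies the planar ring as antiaromatic.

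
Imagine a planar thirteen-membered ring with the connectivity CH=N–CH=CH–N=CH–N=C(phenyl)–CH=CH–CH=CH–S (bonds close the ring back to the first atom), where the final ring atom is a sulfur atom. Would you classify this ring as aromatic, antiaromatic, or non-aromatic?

All ring atoms are sp² and supply a p orbital to the ring (each doubly-bonded ring atom is sp² with one p-orbital electron; the doubly-bonded nitrogens are pyridine-type — their lone pairs lie in the ring plane, leaving one electron in the p orbital; the sulfur donates one lone pair from its p orbital); the conjugation is uninterrupted.
Tallying contributions gives 6 × 2 = 12 from the double-bond units + 2 from the S atom = 14.
Since 14 = 4·3 + 2, the ring meets the 4n+2 criterion.

Aromatic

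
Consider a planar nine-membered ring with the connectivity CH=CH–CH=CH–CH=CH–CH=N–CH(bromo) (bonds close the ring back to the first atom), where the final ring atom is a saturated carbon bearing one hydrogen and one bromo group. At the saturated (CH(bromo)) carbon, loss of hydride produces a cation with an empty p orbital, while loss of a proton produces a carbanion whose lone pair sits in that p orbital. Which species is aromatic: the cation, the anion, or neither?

The anion

In both ions every ring atom is sp² and contributes a p orbital, so both rings are fully conjugated.
Cation: 4 × 2 + 0 = 8 π electrons → 4(2), antiaromatic.
Anion: 4 × 2 + 2 = 10 π electrons → 4(2)+2, aromatic.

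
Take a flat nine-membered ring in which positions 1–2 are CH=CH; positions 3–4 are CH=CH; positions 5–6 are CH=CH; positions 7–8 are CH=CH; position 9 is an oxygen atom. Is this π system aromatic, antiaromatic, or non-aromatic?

Check conjugation: every atom in a ring double bond is sp² and brings one electron to the p orbital; the oxygen donates one lone pair from its p orbital — every position has a p orbital, so the cyclic π system is continuous.
Counting π electrons: 4 × 2 = 8 from the double-bond units + 2 from the O atom = 10.
10 = 4(2) + 2, which satisfies Hückel's 4n+2 rule.

Aromatic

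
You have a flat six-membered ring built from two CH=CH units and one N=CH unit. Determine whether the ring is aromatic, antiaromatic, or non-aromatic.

Aromatic

The p orbitals form a continuous loop: every atom in a ring double bond is sp² and brings one electron to the p orbital; each sp² =N– keeps its lone pair in-plane and puts one electron into the π system. The ring is fully conjugated.
Adding the contributions, 3 × 2 = 6 from the 3 double-bond units.
Since 6 = 4·1 + 2, the ring meets the 4n+2 criterion.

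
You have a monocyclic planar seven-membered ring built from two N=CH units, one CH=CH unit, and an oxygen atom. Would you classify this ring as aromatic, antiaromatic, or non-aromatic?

Antiaromatic

Check conjugation: each doubly-bonded ring atom is sp² with one p-orbital electron; the doubly-bonded nitrogens are pyridine-type — their lone pairs lie in the ring plane, leaving one electron in the p orbital; the oxygen donates one lone pair from its p orbital — every position has a p orbital, so the cyclic π system is continuous.
Tallying contributions gives 3 × 2 = 6 from the double-bond units + 2 from the O atom = 8.
With 8 = 4·2 π electrons, Hückel's rule classifies the planar ring as antiaromatic.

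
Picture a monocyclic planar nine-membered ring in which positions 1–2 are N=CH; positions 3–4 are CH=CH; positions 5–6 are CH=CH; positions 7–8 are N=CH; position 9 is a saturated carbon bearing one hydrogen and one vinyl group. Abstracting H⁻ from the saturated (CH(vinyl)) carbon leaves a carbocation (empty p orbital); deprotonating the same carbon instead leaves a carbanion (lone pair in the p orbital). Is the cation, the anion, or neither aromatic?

In both ions every ring atom is sp² and contributes a p orbital, so both rings are fully conjugated.
Cation: 4 × 2 + 0 = 8 π electrons → 4(2), antiaromatic.
Anion: 4 × 2 + 2 = 10 π electrons → 4(2)+2, aromatic.

The anion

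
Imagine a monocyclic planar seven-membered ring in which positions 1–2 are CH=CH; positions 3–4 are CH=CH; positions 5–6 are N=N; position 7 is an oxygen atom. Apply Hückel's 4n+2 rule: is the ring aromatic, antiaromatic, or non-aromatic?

Antiaromatic

All ring atoms are sp² and supply a p orbital to the ring (each doubly-bonded ring atom is sp² with one p-orbital electron; each sp² =N– keeps its lone pair in-plane and puts one electron into the π system; the oxygen donates one lone pair from its p orbital); the conjugation is uninterrupted.
π-electron count: 3 × 2 = 6 from the double-bond units + 2 from the O atom = 8.
8 is a 4n count (n = 2), so the planar conjugated ring is antiaromatic.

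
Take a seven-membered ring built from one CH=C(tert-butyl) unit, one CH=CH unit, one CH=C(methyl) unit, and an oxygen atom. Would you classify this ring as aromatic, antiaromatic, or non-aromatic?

Antiaromatic

The p orbitals form a continuous loop: every atom in a ring double bond is sp² and brings one electron to the p orbital; the oxygen donates one lone pair from its p orbital. The ring is fully conjugated.
Adding the contributions, 3 × 2 = 6 from the double-bond units + 2 from the O atom = 8.
A 4n π count (8, n = 2) in a planar conjugated ring means antiaromatic.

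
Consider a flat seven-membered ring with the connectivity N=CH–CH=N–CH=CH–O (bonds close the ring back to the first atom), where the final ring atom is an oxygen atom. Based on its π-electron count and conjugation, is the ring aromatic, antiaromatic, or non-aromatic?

Antiaromatic

Check conjugation: every atom in a ring double bond is sp² and brings one electron to the p orbital; each sp² =N– keeps its lone pair in-plane and puts one electron into the π system; the oxygen donates one lone pair from its p orbital — every position has a p orbital, so the cyclic π system is continuous.
Tallying contributions gives 3 × 2 = 6 from the double-bond units + 2 from the O atom = 8.
With 8 = 4·2 π electrons, Hückel's rule classifies the planar ring as antiaromatic.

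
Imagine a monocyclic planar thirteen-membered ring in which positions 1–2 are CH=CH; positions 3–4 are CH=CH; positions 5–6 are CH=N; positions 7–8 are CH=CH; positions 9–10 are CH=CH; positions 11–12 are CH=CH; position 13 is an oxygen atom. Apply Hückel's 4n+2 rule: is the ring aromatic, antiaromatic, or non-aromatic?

Aromatic

All ring atoms are sp² and supply a p orbital to the ring (every atom in a ring double bond is sp² and brings one electron to the p orbital; each =N– nitrogen is pyridine-type (lone pair in the sp² plane, one electron in the p orbital); the oxygen donates one lone pair from its p orbital); the conjugation is uninterrupted.
Counting π electrons: 6 × 2 = 12 from the double-bond units + 2 from the O atom = 14.
Since 14 = 4·3 + 2, the ring meets the 4n+2 criterion.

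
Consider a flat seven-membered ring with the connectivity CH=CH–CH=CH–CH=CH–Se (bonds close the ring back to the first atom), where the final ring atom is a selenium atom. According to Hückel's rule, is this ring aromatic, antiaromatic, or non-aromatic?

Antiaromatic

Check conjugation: each doubly-bonded ring atom is sp² with one p-orbital electron; the selenium donates one lone pair from its p orbital — every position has a p orbital, so the cyclic π system is continuous.
Counting π electrons: 3 × 2 = 6 from the double-bond units + 2 from the Se atom = 8.
8 = 4(2); a planar, fully conjugated 4n system is antiaromatic.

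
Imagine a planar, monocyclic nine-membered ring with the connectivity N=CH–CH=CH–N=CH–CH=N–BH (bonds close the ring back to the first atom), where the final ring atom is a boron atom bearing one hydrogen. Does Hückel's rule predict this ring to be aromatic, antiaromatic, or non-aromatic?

Antiaromatic

Check conjugation: every atom in a ring double bond is sp² and brings one electron to the p orbital; each sp² =N– keeps its lone pair in-plane and puts one electron into the π system; the boron has an empty p orbital — every position has a p orbital, so the cyclic π system is continuous.
π-electron count: 4 × 2 = 8 from the double-bond units + 0 from the BH atom = 8.
A 4n π count (8, n = 2) in a planar conjugated ring means antiaromatic.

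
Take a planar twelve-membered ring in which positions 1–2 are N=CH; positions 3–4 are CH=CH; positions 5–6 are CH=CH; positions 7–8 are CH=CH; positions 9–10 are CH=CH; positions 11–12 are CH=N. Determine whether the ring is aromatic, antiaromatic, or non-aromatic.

Antiaromatic

Every ring atom contributes a p orbital perpendicular to the ring (every atom in a ring double bond is sp² and brings one electron to the p orbital; the doubly-bonded nitrogens are pyridine-type — their lone pairs lie in the ring plane, leaving one electron in the p orbital), so the π system is cyclic and fully conjugated.
Adding the contributions, 6 × 2 = 12 from the 6 double-bond units.
12 is a 4n count (n = 3), so the planar conjugated ring is antiaromatic.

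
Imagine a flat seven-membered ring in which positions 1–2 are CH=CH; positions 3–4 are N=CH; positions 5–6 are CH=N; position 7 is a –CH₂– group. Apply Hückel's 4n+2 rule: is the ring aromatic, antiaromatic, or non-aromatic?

Non-aromatic

The CH2 position has four σ bonds — the tetrahedral CH₂ carbon is sp³ and has no p orbital in the ring π system — so the cyclic conjugation is interrupted.
A ring that is not fully conjugated cannot be aromatic or antiaromatic regardless of its π-electron count.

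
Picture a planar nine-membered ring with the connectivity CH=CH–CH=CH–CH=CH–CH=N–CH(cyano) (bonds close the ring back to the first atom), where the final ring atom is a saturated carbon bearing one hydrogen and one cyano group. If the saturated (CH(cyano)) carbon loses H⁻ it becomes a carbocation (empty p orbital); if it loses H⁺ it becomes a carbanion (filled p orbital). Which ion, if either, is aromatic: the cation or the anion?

In both ions every ring atom is sp² and contributes a p orbital, so both rings are fully conjugated.
Cation: 4 × 2 + 0 = 8 π electrons → 4(2), antiaromatic.
Anion: 4 × 2 + 2 = 10 π electrons → 4(2)+2, aromatic.

The anion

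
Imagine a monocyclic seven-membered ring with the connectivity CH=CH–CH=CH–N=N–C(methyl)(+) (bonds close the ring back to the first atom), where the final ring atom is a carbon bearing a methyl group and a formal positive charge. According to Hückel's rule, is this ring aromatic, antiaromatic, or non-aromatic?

Aromatic

Check conjugation: every atom in a ring double bond is sp² and brings one electron to the p orbital; the doubly-bonded nitrogens are pyridine-type — their lone pairs lie in the ring plane, leaving one electron in the p orbital; the carbocation has an empty p orbital — every position has a p orbital, so the cyclic π system is continuous.
Tallying contributions gives 3 × 2 = 6 from the double-bond units + 0 from the C(methyl)(+) atom = 6.
Since 6 = 4·1 + 2, the ring meets the 4n+2 criterion.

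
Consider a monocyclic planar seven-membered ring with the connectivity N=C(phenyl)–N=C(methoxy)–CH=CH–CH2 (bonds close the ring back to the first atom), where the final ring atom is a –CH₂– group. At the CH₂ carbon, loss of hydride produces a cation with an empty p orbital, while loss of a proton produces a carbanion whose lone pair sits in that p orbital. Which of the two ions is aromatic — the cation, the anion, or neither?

The cation

In either ion the ring is fully conjugated: every atom, including the new sp² carbon, supplies a p orbital.
Cation: 3 × 2 + 0 = 6 π electrons → 4(1)+2, aromatic.
Anion: 3 × 2 + 2 = 8 π electrons → 4(2), antiaromatic.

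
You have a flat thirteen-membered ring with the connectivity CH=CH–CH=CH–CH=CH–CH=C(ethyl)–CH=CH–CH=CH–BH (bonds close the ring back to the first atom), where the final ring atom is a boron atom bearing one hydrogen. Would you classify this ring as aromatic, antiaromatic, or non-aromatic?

All ring atoms are sp² and supply a p orbital to the ring (every atom in a ring double bond is sp² and brings one electron to the p orbital; the boron has an empty p orbital); the conjugation is uninterrupted.
π-electron count: 6 × 2 = 12 from the double-bond units + 0 from the BH atom = 12.
12 = 4(3); a planar, fully conjugated 4n system is antiaromatic.

Antiaromatic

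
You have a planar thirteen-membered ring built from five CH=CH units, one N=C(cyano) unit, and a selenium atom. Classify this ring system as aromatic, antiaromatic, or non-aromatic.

Aromatic

All ring atoms are sp² and supply a p orbital to the ring (each doubly-bonded ring atom is sp² with one p-orbital electron; each =N– nitrogen is pyridine-type (lone pair in the sp² plane, one electron in the p orbital); the selenium donates one lone pair from its p orbital); the conjugation is uninterrupted.
Tallying contributions gives 6 × 2 = 12 from the double-bond units + 2 from the Se atom = 14.
With 14 π electrons (n = 3), the Hückel 4n+2 condition holds.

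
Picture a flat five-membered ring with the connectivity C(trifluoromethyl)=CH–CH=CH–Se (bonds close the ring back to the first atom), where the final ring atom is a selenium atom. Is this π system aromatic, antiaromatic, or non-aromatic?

Check conjugation: each doubly-bonded ring atom is sp² with one p-orbital electron; the selenium donates one lone pair from its p orbital — every position has a p orbital, so the cyclic π system is continuous.
π-electron count: 2 × 2 = 4 from the double-bond units + 2 from the Se atom = 6.
With 6 π electrons (n = 1), the Hückel 4n+2 condition holds.

Aromatic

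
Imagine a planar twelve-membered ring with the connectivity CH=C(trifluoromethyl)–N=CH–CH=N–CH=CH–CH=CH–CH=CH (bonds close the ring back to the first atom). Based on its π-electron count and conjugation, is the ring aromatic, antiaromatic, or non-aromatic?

All ring atoms are sp² and supply a p orbital to the ring (each doubly-bonded ring atom is sp² with one p-orbital electron; each sp² =N– keeps its lone pair in-plane and puts one electron into the π system); the conjugation is uninterrupted.
π-electron count: 6 × 2 = 12 from the 6 double-bond units.
12 is a 4n count (n = 3), so the planar conjugated ring is antiaromatic.

Antiaromatic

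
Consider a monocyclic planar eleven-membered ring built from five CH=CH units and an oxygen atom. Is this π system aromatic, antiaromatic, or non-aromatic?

The p orbitals form a continuous loop: every atom in a ring double bond is sp² and brings one electron to the p orbital; the oxygen donates one lone pair from its p orbital. The ring is fully conjugated.
Tallying contributions gives 5 × 2 = 10 from the double-bond units + 2 from the O atom = 12.
12 is a 4n count (n = 3), so the planar conjugated ring is antiaromatic.

Antiaromatic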